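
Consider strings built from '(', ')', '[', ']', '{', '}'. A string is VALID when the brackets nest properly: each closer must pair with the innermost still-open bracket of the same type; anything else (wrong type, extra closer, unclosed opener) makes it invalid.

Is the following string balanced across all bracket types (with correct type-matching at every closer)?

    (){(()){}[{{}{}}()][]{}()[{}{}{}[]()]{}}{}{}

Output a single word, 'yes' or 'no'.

Answer: yes

Derivation:
pos 0: push '('; stack = (
pos 1: ')' matches '('; pop; stack = (empty)
pos 2: push '{'; stack = {
pos 3: push '('; stack = {(
pos 4: push '('; stack = {((
pos 5: ')' matches '('; pop; stack = {(
pos 6: ')' matches '('; pop; stack = {
pos 7: push '{'; stack = {{
pos 8: '}' matches '{'; pop; stack = {
pos 9: push '['; stack = {[
pos 10: push '{'; stack = {[{
pos 11: push '{'; stack = {[{{
pos 12: '}' matches '{'; pop; stack = {[{
pos 13: push '{'; stack = {[{{
pos 14: '}' matches '{'; pop; stack = {[{
pos 15: '}' matches '{'; pop; stack = {[
pos 16: push '('; stack = {[(
pos 17: ')' matches '('; pop; stack = {[
pos 18: ']' matches '['; pop; stack = {
pos 19: push '['; stack = {[
pos 20: ']' matches '['; pop; stack = {
pos 21: push '{'; stack = {{
pos 22: '}' matches '{'; pop; stack = {
pos 23: push '('; stack = {(
pos 24: ')' matches '('; pop; stack = {
pos 25: push '['; stack = {[
pos 26: push '{'; stack = {[{
pos 27: '}' matches '{'; pop; stack = {[
pos 28: push '{'; stack = {[{
pos 29: '}' matches '{'; pop; stack = {[
pos 30: push '{'; stack = {[{
pos 31: '}' matches '{'; pop; stack = {[
pos 32: push '['; stack = {[[
pos 33: ']' matches '['; pop; stack = {[
pos 34: push '('; stack = {[(
pos 35: ')' matches '('; pop; stack = {[
pos 36: ']' matches '['; pop; stack = {
pos 37: push '{'; stack = {{
pos 38: '}' matches '{'; pop; stack = {
pos 39: '}' matches '{'; pop; stack = (empty)
pos 40: push '{'; stack = {
pos 41: '}' matches '{'; pop; stack = (empty)
pos 42: push '{'; stack = {
pos 43: '}' matches '{'; pop; stack = (empty)
end: stack empty → VALID
Verdict: properly nested → yes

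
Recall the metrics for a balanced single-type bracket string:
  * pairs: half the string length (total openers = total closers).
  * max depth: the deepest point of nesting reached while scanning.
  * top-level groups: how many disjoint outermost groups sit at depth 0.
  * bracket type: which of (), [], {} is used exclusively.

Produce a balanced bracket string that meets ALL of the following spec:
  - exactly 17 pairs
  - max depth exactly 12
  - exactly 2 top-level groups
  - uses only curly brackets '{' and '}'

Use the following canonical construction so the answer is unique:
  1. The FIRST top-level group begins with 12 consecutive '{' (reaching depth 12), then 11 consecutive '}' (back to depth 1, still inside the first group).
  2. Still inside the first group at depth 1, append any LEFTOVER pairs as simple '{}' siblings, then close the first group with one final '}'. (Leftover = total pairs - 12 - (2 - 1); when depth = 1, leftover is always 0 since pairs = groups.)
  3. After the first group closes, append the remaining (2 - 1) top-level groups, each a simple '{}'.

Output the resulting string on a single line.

Spec: pairs=17 depth=12 groups=2
Leftover pairs = 17 - 12 - (2-1) = 4
First group: deep chain of depth 12 + 4 sibling pairs
Remaining 1 groups: simple '{}' each

Answer: {{{{{{{{{{{{}}}}}}}}}}}{}{}{}{}}{}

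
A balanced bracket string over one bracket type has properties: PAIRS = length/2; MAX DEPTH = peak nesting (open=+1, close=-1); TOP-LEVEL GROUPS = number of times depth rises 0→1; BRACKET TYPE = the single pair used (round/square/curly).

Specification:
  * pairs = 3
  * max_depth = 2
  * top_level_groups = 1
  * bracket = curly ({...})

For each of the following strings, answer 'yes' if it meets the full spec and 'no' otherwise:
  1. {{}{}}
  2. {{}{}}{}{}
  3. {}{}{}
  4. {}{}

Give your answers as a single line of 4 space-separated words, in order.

String 1 '{{}{}}': depth seq [1 2 1 2 1 0]
  -> pairs=3 depth=2 groups=1 -> yes
String 2 '{{}{}}{}{}': depth seq [1 2 1 2 1 0 1 0 1 0]
  -> pairs=5 depth=2 groups=3 -> no
String 3 '{}{}{}': depth seq [1 0 1 0 1 0]
  -> pairs=3 depth=1 groups=3 -> no
String 4 '{}{}': depth seq [1 0 1 0]
  -> pairs=2 depth=1 groups=2 -> no

Answer: yes no no no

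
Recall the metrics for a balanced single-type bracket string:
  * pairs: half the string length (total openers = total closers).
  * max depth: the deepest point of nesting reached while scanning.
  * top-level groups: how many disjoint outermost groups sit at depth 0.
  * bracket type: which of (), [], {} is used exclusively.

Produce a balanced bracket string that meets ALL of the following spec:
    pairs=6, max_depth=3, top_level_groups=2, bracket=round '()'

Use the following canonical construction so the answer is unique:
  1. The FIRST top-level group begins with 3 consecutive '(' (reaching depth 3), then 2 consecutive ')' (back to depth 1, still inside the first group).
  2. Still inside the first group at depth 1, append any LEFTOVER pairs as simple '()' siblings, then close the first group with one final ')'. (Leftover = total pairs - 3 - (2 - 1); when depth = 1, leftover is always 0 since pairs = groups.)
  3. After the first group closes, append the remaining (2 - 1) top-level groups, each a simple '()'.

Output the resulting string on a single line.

Spec: pairs=6 depth=3 groups=2
Leftover pairs = 6 - 3 - (2-1) = 2
First group: deep chain of depth 3 + 2 sibling pairs
Remaining 1 groups: simple '()' each

Answer: ((())()())()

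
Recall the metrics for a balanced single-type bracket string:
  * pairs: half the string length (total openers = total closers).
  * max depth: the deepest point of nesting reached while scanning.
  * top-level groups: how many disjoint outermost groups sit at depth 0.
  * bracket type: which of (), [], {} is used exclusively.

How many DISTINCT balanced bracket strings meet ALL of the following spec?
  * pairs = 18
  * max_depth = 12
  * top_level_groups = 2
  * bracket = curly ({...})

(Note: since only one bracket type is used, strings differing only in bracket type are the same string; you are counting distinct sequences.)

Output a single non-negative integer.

Spec: pairs=18 depth=12 groups=2
Count(depth <= 12) = 129583718
Count(depth <= 11) = 129322886
Count(depth == 12) = 129583718 - 129322886 = 260832

Answer: 260832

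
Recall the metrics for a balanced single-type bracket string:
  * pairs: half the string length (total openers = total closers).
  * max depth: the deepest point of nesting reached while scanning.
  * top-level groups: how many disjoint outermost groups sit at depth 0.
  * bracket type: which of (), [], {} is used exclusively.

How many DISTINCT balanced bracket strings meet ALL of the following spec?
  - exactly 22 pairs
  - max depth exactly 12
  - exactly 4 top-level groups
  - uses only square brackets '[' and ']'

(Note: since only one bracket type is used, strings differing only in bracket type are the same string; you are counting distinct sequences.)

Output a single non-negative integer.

Spec: pairs=22 depth=12 groups=4
Count(depth <= 12) = 11329252740
Count(depth <= 11) = 11300300388
Count(depth == 12) = 11329252740 - 11300300388 = 28952352

Answer: 28952352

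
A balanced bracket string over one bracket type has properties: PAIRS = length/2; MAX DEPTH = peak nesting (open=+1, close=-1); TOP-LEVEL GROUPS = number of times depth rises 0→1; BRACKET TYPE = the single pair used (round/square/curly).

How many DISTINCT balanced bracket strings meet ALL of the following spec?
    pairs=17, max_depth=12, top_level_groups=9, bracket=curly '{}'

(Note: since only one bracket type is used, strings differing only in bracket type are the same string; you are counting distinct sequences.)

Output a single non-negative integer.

Answer: 0

Derivation:
Spec: pairs=17 depth=12 groups=9
Count(depth <= 12) = 389367
Count(depth <= 11) = 389367
Count(depth == 12) = 389367 - 389367 = 0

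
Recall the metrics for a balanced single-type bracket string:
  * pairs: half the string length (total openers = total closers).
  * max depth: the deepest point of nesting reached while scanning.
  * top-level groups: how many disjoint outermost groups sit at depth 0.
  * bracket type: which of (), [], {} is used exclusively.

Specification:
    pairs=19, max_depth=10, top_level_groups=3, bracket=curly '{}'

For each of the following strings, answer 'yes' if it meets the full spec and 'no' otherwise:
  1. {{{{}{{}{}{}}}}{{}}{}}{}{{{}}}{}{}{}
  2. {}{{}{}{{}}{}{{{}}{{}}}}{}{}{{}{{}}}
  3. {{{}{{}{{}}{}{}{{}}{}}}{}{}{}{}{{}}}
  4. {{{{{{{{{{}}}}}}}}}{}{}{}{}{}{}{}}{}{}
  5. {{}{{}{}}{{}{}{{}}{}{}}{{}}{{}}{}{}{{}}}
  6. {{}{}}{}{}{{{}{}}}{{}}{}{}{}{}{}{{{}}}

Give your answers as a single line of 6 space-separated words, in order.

String 1 '{{{{}{{}{}{}}}}{{}}{}}{}{{{}}}{}{}{}': depth seq [1 2 3 4 3 4 5 4 5 4 5 4 3 2 1 2 3 2 1 2 1 0 1 0 1 2 3 2 1 0 1 0 1 0 1 0]
  -> pairs=18 depth=5 groups=6 -> no
String 2 '{}{{}{}{{}}{}{{{}}{{}}}}{}{}{{}{{}}}': depth seq [1 0 1 2 1 2 1 2 3 2 1 2 1 2 3 4 3 2 3 4 3 2 1 0 1 0 1 0 1 2 1 2 3 2 1 0]
  -> pairs=18 depth=4 groups=5 -> no
String 3 '{{{}{{}{{}}{}{}{{}}{}}}{}{}{}{}{{}}}': depth seq [1 2 3 2 3 4 3 4 5 4 3 4 3 4 3 4 5 4 3 4 3 2 1 2 1 2 1 2 1 2 1 2 3 2 1 0]
  -> pairs=18 depth=5 groups=1 -> no
String 4 '{{{{{{{{{{}}}}}}}}}{}{}{}{}{}{}{}}{}{}': depth seq [1 2 3 4 5 6 7 8 9 10 9 8 7 6 5 4 3 2 1 2 1 2 1 2 1 2 1 2 1 2 1 2 1 0 1 0 1 0]
  -> pairs=19 depth=10 groups=3 -> yes
String 5 '{{}{{}{}}{{}{}{{}}{}{}}{{}}{{}}{}{}{{}}}': depth seq [1 2 1 2 3 2 3 2 1 2 3 2 3 2 3 4 3 2 3 2 3 2 1 2 3 2 1 2 3 2 1 2 1 2 1 2 3 2 1 0]
  -> pairs=20 depth=4 groups=1 -> no
String 6 '{{}{}}{}{}{{{}{}}}{{}}{}{}{}{}{}{{{}}}': depth seq [1 2 1 2 1 0 1 0 1 0 1 2 3 2 3 2 1 0 1 2 1 0 1 0 1 0 1 0 1 0 1 0 1 2 3 2 1 0]
  -> pairs=19 depth=3 groups=11 -> no

Answer: no no no yes no no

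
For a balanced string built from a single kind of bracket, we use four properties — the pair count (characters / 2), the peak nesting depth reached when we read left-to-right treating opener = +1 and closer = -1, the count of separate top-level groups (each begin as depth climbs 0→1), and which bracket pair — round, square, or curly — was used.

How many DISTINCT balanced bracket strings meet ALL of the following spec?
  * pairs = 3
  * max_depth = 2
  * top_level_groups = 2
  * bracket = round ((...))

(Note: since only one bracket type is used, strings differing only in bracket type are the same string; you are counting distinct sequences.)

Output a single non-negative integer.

Answer: 2

Derivation:
Spec: pairs=3 depth=2 groups=2
Count(depth <= 2) = 2
Count(depth <= 1) = 0
Count(depth == 2) = 2 - 0 = 2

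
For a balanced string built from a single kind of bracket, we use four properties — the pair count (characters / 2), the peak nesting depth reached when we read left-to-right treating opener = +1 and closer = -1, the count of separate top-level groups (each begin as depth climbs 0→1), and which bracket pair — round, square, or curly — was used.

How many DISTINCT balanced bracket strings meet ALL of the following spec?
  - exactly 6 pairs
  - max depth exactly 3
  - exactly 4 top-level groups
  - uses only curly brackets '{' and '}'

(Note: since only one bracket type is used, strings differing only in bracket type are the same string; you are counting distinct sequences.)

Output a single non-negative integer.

Answer: 4

Derivation:
Spec: pairs=6 depth=3 groups=4
Count(depth <= 3) = 14
Count(depth <= 2) = 10
Count(depth == 3) = 14 - 10 = 4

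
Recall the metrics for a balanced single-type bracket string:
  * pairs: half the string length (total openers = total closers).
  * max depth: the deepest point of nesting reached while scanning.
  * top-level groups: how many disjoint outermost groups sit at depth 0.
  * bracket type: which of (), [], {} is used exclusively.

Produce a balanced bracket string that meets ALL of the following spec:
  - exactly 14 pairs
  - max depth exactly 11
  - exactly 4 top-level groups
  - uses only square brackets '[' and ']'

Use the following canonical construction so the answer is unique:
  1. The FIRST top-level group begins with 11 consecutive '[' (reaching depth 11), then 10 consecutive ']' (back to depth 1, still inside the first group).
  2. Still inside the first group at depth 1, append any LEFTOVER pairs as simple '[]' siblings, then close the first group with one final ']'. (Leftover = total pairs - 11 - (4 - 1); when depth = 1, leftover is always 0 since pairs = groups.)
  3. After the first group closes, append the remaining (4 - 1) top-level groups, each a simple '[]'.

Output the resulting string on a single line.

Spec: pairs=14 depth=11 groups=4
Leftover pairs = 14 - 11 - (4-1) = 0
First group: deep chain of depth 11 + 0 sibling pairs
Remaining 3 groups: simple '[]' each

Answer: [[[[[[[[[[[]]]]]]]]]]][][][]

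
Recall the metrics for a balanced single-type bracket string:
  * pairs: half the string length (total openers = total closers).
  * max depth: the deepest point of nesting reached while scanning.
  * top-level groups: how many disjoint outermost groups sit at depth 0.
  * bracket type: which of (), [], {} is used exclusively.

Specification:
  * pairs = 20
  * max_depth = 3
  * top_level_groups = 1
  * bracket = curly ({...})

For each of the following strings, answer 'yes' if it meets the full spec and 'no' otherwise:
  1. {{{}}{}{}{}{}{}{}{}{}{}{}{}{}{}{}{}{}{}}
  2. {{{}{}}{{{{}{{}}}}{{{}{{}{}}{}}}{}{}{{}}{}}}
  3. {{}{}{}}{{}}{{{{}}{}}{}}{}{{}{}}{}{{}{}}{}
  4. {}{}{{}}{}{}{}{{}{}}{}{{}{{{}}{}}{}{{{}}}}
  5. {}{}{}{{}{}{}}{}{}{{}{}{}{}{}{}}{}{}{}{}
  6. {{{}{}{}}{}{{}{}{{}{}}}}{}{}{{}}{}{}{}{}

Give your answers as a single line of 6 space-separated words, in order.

String 1 '{{{}}{}{}{}{}{}{}{}{}{}{}{}{}{}{}{}{}{}}': depth seq [1 2 3 2 1 2 1 2 1 2 1 2 1 2 1 2 1 2 1 2 1 2 1 2 1 2 1 2 1 2 1 2 1 2 1 2 1 2 1 0]
  -> pairs=20 depth=3 groups=1 -> yes
String 2 '{{{}{}}{{{{}{{}}}}{{{}{{}{}}{}}}{}{}{{}}{}}}': depth seq [1 2 3 2 3 2 1 2 3 4 5 4 5 6 5 4 3 2 3 4 5 4 5 6 5 6 5 4 5 4 3 2 3 2 3 2 3 4 3 2 3 2 1 0]
  -> pairs=22 depth=6 groups=1 -> no
String 3 '{{}{}{}}{{}}{{{{}}{}}{}}{}{{}{}}{}{{}{}}{}': depth seq [1 2 1 2 1 2 1 0 1 2 1 0 1 2 3 4 3 2 3 2 1 2 1 0 1 0 1 2 1 2 1 0 1 0 1 2 1 2 1 0 1 0]
  -> pairs=21 depth=4 groups=8 -> no
String 4 '{}{}{{}}{}{}{}{{}{}}{}{{}{{{}}{}}{}{{{}}}}': depth seq [1 0 1 0 1 2 1 0 1 0 1 0 1 0 1 2 1 2 1 0 1 0 1 2 1 2 3 4 3 2 3 2 1 2 1 2 3 4 3 2 1 0]
  -> pairs=21 depth=4 groups=9 -> no
String 5 '{}{}{}{{}{}{}}{}{}{{}{}{}{}{}{}}{}{}{}{}': depth seq [1 0 1 0 1 0 1 2 1 2 1 2 1 0 1 0 1 0 1 2 1 2 1 2 1 2 1 2 1 2 1 0 1 0 1 0 1 0 1 0]
  -> pairs=20 depth=2 groups=11 -> no
String 6 '{{{}{}{}}{}{{}{}{{}{}}}}{}{}{{}}{}{}{}{}': depth seq [1 2 3 2 3 2 3 2 1 2 1 2 3 2 3 2 3 4 3 4 3 2 1 0 1 0 1 0 1 2 1 0 1 0 1 0 1 0 1 0]
  -> pairs=20 depth=4 groups=8 -> no

Answer: yes no no no no no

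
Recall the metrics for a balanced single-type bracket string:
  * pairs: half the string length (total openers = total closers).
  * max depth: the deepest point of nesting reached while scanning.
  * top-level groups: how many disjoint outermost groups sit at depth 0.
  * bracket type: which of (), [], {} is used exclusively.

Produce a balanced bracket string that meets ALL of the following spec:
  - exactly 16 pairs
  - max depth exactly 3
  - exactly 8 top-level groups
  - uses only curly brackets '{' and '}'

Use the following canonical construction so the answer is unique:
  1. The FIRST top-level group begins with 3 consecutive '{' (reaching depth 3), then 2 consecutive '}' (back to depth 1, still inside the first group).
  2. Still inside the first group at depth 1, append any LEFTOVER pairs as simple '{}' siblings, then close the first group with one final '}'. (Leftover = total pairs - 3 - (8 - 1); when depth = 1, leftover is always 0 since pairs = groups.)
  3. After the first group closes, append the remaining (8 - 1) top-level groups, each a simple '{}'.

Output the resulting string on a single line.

Spec: pairs=16 depth=3 groups=8
Leftover pairs = 16 - 3 - (8-1) = 6
First group: deep chain of depth 3 + 6 sibling pairs
Remaining 7 groups: simple '{}' each

Answer: {{{}}{}{}{}{}{}{}}{}{}{}{}{}{}{}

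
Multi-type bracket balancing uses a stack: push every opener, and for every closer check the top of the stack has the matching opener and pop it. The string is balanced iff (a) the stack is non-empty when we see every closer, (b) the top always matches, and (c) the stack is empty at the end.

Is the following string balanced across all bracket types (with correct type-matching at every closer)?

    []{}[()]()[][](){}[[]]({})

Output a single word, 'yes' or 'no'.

pos 0: push '['; stack = [
pos 1: ']' matches '['; pop; stack = (empty)
pos 2: push '{'; stack = {
pos 3: '}' matches '{'; pop; stack = (empty)
pos 4: push '['; stack = [
pos 5: push '('; stack = [(
pos 6: ')' matches '('; pop; stack = [
pos 7: ']' matches '['; pop; stack = (empty)
pos 8: push '('; stack = (
pos 9: ')' matches '('; pop; stack = (empty)
pos 10: push '['; stack = [
pos 11: ']' matches '['; pop; stack = (empty)
pos 12: push '['; stack = [
pos 13: ']' matches '['; pop; stack = (empty)
pos 14: push '('; stack = (
pos 15: ')' matches '('; pop; stack = (empty)
pos 16: push '{'; stack = {
pos 17: '}' matches '{'; pop; stack = (empty)
pos 18: push '['; stack = [
pos 19: push '['; stack = [[
pos 20: ']' matches '['; pop; stack = [
pos 21: ']' matches '['; pop; stack = (empty)
pos 22: push '('; stack = (
pos 23: push '{'; stack = ({
pos 24: '}' matches '{'; pop; stack = (
pos 25: ')' matches '('; pop; stack = (empty)
end: stack empty → VALID
Verdict: properly nested → yes

Answer: yes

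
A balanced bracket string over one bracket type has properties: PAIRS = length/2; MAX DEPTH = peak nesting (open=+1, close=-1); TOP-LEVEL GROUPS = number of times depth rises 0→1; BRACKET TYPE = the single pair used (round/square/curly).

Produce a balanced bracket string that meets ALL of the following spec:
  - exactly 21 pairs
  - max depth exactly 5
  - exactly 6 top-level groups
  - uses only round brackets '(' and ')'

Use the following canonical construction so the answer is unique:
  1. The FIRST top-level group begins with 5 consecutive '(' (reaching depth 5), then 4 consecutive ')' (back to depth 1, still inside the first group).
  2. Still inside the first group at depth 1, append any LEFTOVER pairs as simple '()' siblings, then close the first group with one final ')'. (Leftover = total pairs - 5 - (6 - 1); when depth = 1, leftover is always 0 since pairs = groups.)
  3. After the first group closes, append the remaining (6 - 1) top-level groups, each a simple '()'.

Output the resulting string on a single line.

Spec: pairs=21 depth=5 groups=6
Leftover pairs = 21 - 5 - (6-1) = 11
First group: deep chain of depth 5 + 11 sibling pairs
Remaining 5 groups: simple '()' each

Answer: ((((())))()()()()()()()()()()())()()()()()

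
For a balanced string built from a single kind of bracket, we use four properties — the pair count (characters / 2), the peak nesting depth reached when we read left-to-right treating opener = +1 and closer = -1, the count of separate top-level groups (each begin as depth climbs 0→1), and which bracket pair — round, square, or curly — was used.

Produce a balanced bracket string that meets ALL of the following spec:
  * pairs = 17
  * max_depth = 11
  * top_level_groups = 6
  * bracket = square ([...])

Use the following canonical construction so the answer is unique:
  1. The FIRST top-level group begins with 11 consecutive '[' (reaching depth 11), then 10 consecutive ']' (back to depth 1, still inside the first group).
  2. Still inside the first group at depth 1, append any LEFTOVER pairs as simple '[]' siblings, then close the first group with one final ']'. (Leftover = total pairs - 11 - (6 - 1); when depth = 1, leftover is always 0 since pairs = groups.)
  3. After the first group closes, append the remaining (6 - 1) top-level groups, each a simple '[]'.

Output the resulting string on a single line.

Spec: pairs=17 depth=11 groups=6
Leftover pairs = 17 - 11 - (6-1) = 1
First group: deep chain of depth 11 + 1 sibling pairs
Remaining 5 groups: simple '[]' each

Answer: [[[[[[[[[[[]]]]]]]]]][]][][][][][]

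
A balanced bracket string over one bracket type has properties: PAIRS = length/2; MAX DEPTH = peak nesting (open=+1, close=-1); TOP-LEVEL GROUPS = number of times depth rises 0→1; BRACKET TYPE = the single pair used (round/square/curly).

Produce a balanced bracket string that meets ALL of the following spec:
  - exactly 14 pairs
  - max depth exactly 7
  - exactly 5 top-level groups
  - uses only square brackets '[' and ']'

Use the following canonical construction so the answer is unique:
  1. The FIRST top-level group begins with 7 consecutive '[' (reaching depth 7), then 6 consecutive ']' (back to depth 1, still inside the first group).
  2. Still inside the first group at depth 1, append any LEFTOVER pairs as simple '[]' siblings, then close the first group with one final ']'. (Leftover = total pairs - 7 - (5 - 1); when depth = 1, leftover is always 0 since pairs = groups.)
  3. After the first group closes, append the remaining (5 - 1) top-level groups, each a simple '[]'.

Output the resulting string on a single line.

Answer: [[[[[[[]]]]]][][][]][][][][]

Derivation:
Spec: pairs=14 depth=7 groups=5
Leftover pairs = 14 - 7 - (5-1) = 3
First group: deep chain of depth 7 + 3 sibling pairs
Remaining 4 groups: simple '[]' each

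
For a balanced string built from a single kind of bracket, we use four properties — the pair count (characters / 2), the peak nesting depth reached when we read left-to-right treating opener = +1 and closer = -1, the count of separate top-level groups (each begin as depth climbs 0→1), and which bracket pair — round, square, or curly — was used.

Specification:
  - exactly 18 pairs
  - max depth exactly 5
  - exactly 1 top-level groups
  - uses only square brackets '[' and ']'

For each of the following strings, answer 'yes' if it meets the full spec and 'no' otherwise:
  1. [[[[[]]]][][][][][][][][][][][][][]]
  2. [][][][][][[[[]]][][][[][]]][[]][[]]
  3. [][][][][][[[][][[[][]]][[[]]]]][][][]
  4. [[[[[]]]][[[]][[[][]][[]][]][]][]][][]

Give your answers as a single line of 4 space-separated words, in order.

Answer: yes no no no

Derivation:
String 1 '[[[[[]]]][][][][][][][][][][][][][]]': depth seq [1 2 3 4 5 4 3 2 1 2 1 2 1 2 1 2 1 2 1 2 1 2 1 2 1 2 1 2 1 2 1 2 1 2 1 0]
  -> pairs=18 depth=5 groups=1 -> yes
String 2 '[][][][][][[[[]]][][][[][]]][[]][[]]': depth seq [1 0 1 0 1 0 1 0 1 0 1 2 3 4 3 2 1 2 1 2 1 2 3 2 3 2 1 0 1 2 1 0 1 2 1 0]
  -> pairs=18 depth=4 groups=8 -> no
String 3 '[][][][][][[[][][[[][]]][[[]]]]][][][]': depth seq [1 0 1 0 1 0 1 0 1 0 1 2 3 2 3 2 3 4 5 4 5 4 3 2 3 4 5 4 3 2 1 0 1 0 1 0 1 0]
  -> pairs=19 depth=5 groups=9 -> no
String 4 '[[[[[]]]][[[]][[[][]][[]][]][]][]][][]': depth seq [1 2 3 4 5 4 3 2 1 2 3 4 3 2 3 4 5 4 5 4 3 4 5 4 3 4 3 2 3 2 1 2 1 0 1 0 1 0]
  -> pairs=19 depth=5 groups=3 -> no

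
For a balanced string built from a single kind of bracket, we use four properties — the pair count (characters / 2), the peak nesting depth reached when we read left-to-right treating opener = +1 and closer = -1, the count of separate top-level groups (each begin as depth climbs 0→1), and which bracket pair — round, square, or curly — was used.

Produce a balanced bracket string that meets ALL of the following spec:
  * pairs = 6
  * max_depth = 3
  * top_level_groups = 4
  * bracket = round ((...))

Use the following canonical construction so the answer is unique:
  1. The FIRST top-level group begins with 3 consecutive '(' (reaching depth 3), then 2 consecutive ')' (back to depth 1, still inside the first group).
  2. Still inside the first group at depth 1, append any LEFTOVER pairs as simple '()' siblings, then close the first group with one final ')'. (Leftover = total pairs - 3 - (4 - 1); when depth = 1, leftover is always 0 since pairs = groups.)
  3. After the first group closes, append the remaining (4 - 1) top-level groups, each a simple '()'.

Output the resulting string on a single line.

Answer: ((()))()()()

Derivation:
Spec: pairs=6 depth=3 groups=4
Leftover pairs = 6 - 3 - (4-1) = 0
First group: deep chain of depth 3 + 0 sibling pairs
Remaining 3 groups: simple '()' each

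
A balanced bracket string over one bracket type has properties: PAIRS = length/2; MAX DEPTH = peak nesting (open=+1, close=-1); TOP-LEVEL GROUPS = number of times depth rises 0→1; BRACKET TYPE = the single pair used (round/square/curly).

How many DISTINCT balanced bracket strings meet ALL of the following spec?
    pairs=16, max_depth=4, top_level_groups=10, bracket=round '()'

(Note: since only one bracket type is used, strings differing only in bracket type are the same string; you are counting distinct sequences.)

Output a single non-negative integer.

Answer: 7575

Derivation:
Spec: pairs=16 depth=4 groups=10
Count(depth <= 4) = 32225
Count(depth <= 3) = 24650
Count(depth == 4) = 32225 - 24650 = 7575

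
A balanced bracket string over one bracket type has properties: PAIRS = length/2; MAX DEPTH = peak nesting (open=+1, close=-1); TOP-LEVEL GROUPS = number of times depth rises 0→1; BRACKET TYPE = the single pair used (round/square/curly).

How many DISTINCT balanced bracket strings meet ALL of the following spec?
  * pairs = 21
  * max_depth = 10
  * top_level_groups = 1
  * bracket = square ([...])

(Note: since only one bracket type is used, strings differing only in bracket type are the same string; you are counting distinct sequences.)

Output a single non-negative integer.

Answer: 512231849

Derivation:
Spec: pairs=21 depth=10 groups=1
Count(depth <= 10) = 6186432967
Count(depth <= 9) = 5674201118
Count(depth == 10) = 6186432967 - 5674201118 = 512231849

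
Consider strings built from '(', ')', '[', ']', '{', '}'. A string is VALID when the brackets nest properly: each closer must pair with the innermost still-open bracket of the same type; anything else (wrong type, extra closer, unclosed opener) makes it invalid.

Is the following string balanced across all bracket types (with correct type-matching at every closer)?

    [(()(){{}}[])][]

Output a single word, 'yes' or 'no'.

pos 0: push '['; stack = [
pos 1: push '('; stack = [(
pos 2: push '('; stack = [((
pos 3: ')' matches '('; pop; stack = [(
pos 4: push '('; stack = [((
pos 5: ')' matches '('; pop; stack = [(
pos 6: push '{'; stack = [({
pos 7: push '{'; stack = [({{
pos 8: '}' matches '{'; pop; stack = [({
pos 9: '}' matches '{'; pop; stack = [(
pos 10: push '['; stack = [([
pos 11: ']' matches '['; pop; stack = [(
pos 12: ')' matches '('; pop; stack = [
pos 13: ']' matches '['; pop; stack = (empty)
pos 14: push '['; stack = [
pos 15: ']' matches '['; pop; stack = (empty)
end: stack empty → VALID
Verdict: properly nested → yes

Answer: yes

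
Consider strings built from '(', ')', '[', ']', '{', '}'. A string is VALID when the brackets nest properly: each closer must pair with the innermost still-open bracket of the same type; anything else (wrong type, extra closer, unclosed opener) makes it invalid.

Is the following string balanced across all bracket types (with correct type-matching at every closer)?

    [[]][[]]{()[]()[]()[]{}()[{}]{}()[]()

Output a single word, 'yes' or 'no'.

Answer: no

Derivation:
pos 0: push '['; stack = [
pos 1: push '['; stack = [[
pos 2: ']' matches '['; pop; stack = [
pos 3: ']' matches '['; pop; stack = (empty)
pos 4: push '['; stack = [
pos 5: push '['; stack = [[
pos 6: ']' matches '['; pop; stack = [
pos 7: ']' matches '['; pop; stack = (empty)
pos 8: push '{'; stack = {
pos 9: push '('; stack = {(
pos 10: ')' matches '('; pop; stack = {
pos 11: push '['; stack = {[
pos 12: ']' matches '['; pop; stack = {
pos 13: push '('; stack = {(
pos 14: ')' matches '('; pop; stack = {
pos 15: push '['; stack = {[
pos 16: ']' matches '['; pop; stack = {
pos 17: push '('; stack = {(
pos 18: ')' matches '('; pop; stack = {
pos 19: push '['; stack = {[
pos 20: ']' matches '['; pop; stack = {
pos 21: push '{'; stack = {{
pos 22: '}' matches '{'; pop; stack = {
pos 23: push '('; stack = {(
pos 24: ')' matches '('; pop; stack = {
pos 25: push '['; stack = {[
pos 26: push '{'; stack = {[{
pos 27: '}' matches '{'; pop; stack = {[
pos 28: ']' matches '['; pop; stack = {
pos 29: push '{'; stack = {{
pos 30: '}' matches '{'; pop; stack = {
pos 31: push '('; stack = {(
pos 32: ')' matches '('; pop; stack = {
pos 33: push '['; stack = {[
pos 34: ']' matches '['; pop; stack = {
pos 35: push '('; stack = {(
pos 36: ')' matches '('; pop; stack = {
end: stack still non-empty ({) → INVALID
Verdict: unclosed openers at end: { → no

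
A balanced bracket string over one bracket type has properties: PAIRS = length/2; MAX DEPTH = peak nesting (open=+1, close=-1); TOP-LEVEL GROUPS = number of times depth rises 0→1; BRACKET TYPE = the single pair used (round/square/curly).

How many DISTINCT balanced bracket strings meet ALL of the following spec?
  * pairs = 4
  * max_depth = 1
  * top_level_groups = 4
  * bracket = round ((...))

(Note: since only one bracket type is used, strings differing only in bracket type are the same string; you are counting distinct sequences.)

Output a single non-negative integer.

Spec: pairs=4 depth=1 groups=4
Count(depth <= 1) = 1
Count(depth <= 0) = 0
Count(depth == 1) = 1 - 0 = 1

Answer: 1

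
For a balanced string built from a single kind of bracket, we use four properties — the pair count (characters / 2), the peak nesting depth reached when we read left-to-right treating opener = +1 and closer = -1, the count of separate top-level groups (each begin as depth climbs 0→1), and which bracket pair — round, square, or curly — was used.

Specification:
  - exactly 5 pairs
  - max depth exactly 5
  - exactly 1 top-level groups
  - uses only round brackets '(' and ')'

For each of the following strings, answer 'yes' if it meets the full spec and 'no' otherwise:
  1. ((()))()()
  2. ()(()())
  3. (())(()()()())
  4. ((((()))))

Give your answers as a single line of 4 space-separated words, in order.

Answer: no no no yes

Derivation:
String 1 '((()))()()': depth seq [1 2 3 2 1 0 1 0 1 0]
  -> pairs=5 depth=3 groups=3 -> no
String 2 '()(()())': depth seq [1 0 1 2 1 2 1 0]
  -> pairs=4 depth=2 groups=2 -> no
String 3 '(())(()()()())': depth seq [1 2 1 0 1 2 1 2 1 2 1 2 1 0]
  -> pairs=7 depth=2 groups=2 -> no
String 4 '((((()))))': depth seq [1 2 3 4 5 4 3 2 1 0]
  -> pairs=5 depth=5 groups=1 -> yes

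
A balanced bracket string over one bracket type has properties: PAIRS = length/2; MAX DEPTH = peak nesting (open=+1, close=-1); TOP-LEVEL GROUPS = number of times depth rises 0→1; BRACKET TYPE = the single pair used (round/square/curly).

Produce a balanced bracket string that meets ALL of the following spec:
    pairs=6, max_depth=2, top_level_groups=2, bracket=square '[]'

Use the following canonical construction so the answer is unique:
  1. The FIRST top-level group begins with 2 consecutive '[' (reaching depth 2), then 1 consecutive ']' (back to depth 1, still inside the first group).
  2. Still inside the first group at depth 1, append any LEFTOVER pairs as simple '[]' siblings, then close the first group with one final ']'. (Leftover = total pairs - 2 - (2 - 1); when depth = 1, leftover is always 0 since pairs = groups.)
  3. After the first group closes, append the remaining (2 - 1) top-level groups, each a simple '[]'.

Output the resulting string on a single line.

Spec: pairs=6 depth=2 groups=2
Leftover pairs = 6 - 2 - (2-1) = 3
First group: deep chain of depth 2 + 3 sibling pairs
Remaining 1 groups: simple '[]' each

Answer: [[][][][]][]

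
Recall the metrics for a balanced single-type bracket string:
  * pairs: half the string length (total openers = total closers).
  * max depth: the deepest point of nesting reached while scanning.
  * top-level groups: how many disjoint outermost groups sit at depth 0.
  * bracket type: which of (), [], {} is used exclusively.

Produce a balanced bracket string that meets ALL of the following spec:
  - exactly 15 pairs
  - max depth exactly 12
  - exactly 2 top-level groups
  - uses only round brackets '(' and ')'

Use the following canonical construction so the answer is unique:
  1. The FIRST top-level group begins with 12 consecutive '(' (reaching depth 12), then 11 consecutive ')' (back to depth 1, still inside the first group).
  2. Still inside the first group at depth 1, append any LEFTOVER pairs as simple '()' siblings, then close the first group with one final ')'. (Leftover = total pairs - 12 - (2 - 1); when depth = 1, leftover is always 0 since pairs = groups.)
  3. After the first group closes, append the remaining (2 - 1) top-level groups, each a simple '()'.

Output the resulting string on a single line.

Answer: (((((((((((()))))))))))()())()

Derivation:
Spec: pairs=15 depth=12 groups=2
Leftover pairs = 15 - 12 - (2-1) = 2
First group: deep chain of depth 12 + 2 sibling pairs
Remaining 1 groups: simple '()' each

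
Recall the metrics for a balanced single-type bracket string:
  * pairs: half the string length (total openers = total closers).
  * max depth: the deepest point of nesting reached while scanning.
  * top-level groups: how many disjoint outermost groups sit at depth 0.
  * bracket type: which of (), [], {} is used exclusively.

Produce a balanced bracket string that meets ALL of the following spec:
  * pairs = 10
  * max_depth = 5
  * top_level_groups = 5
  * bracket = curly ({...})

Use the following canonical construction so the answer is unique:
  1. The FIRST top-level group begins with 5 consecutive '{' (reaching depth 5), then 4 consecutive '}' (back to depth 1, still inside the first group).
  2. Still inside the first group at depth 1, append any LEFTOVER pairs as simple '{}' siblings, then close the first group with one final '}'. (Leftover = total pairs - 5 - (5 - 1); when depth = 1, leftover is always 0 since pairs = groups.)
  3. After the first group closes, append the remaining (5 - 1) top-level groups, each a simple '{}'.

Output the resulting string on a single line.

Spec: pairs=10 depth=5 groups=5
Leftover pairs = 10 - 5 - (5-1) = 1
First group: deep chain of depth 5 + 1 sibling pairs
Remaining 4 groups: simple '{}' each

Answer: {{{{{}}}}{}}{}{}{}{}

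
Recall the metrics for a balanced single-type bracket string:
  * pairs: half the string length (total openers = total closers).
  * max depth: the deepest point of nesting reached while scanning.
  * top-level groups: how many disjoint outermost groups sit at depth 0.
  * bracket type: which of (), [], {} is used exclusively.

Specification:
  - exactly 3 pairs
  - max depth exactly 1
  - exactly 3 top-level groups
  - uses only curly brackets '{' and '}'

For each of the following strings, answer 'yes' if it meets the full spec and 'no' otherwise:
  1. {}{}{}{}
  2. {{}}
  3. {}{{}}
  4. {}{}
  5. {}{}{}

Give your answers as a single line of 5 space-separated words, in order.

String 1 '{}{}{}{}': depth seq [1 0 1 0 1 0 1 0]
  -> pairs=4 depth=1 groups=4 -> no
String 2 '{{}}': depth seq [1 2 1 0]
  -> pairs=2 depth=2 groups=1 -> no
String 3 '{}{{}}': depth seq [1 0 1 2 1 0]
  -> pairs=3 depth=2 groups=2 -> no
String 4 '{}{}': depth seq [1 0 1 0]
  -> pairs=2 depth=1 groups=2 -> no
String 5 '{}{}{}': depth seq [1 0 1 0 1 0]
  -> pairs=3 depth=1 groups=3 -> yes

Answer: no no no no yes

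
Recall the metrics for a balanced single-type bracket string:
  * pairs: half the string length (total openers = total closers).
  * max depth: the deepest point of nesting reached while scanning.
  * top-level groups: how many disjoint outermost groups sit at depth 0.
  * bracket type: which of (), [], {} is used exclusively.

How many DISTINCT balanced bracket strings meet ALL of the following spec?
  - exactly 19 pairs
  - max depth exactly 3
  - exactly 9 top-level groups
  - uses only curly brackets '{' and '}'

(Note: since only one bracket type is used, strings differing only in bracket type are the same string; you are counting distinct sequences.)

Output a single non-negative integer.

Spec: pairs=19 depth=3 groups=9
Count(depth <= 3) = 1854882
Count(depth <= 2) = 43758
Count(depth == 3) = 1854882 - 43758 = 1811124

Answer: 1811124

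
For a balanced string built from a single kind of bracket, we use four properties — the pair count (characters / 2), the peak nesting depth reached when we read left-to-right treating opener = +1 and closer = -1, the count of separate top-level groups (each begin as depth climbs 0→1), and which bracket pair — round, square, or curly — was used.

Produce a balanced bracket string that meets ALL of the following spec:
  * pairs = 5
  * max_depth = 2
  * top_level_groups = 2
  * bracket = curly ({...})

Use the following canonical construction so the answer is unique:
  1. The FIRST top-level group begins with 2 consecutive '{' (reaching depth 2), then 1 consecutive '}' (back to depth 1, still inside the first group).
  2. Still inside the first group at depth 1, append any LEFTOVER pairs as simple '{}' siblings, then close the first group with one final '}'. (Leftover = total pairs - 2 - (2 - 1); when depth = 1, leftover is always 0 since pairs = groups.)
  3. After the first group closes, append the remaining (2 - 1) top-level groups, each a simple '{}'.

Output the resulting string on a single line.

Answer: {{}{}{}}{}

Derivation:
Spec: pairs=5 depth=2 groups=2
Leftover pairs = 5 - 2 - (2-1) = 2
First group: deep chain of depth 2 + 2 sibling pairs
Remaining 1 groups: simple '{}' each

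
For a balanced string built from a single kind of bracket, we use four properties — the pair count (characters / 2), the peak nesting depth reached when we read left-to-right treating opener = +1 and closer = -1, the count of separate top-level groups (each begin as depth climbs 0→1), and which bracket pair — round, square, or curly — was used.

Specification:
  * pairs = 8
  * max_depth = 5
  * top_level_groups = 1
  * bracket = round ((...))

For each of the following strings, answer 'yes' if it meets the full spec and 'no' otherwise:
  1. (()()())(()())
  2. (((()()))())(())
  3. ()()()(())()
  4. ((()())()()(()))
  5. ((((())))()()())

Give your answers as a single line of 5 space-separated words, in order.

String 1 '(()()())(()())': depth seq [1 2 1 2 1 2 1 0 1 2 1 2 1 0]
  -> pairs=7 depth=2 groups=2 -> no
String 2 '(((()()))())(())': depth seq [1 2 3 4 3 4 3 2 1 2 1 0 1 2 1 0]
  -> pairs=8 depth=4 groups=2 -> no
String 3 '()()()(())()': depth seq [1 0 1 0 1 0 1 2 1 0 1 0]
  -> pairs=6 depth=2 groups=5 -> no
String 4 '((()())()()(()))': depth seq [1 2 3 2 3 2 1 2 1 2 1 2 3 2 1 0]
  -> pairs=8 depth=3 groups=1 -> no
String 5 '((((())))()()())': depth seq [1 2 3 4 5 4 3 2 1 2 1 2 1 2 1 0]
  -> pairs=8 depth=5 groups=1 -> yes

Answer: no no no no yes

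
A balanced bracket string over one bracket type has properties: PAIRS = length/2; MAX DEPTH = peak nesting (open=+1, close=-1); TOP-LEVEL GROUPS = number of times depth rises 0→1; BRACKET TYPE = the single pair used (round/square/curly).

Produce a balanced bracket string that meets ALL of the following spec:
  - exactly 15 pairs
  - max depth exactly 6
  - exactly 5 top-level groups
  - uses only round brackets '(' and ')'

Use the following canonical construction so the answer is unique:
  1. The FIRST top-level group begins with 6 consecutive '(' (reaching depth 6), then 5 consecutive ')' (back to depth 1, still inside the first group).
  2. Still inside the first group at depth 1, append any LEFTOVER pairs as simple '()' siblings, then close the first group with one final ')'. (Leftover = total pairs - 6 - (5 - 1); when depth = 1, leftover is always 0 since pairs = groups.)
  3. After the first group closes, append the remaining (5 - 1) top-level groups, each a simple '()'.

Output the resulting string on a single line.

Spec: pairs=15 depth=6 groups=5
Leftover pairs = 15 - 6 - (5-1) = 5
First group: deep chain of depth 6 + 5 sibling pairs
Remaining 4 groups: simple '()' each

Answer: (((((()))))()()()()())()()()()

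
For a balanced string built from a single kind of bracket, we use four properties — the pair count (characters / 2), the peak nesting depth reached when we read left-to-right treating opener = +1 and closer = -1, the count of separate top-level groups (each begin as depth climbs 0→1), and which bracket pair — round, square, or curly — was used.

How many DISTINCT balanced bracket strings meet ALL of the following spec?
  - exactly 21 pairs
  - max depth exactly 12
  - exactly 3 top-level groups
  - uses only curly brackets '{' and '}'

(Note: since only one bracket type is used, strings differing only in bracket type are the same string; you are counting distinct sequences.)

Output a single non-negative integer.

Spec: pairs=21 depth=12 groups=3
Count(depth <= 12) = 4791365394
Count(depth <= 11) = 4774054722
Count(depth == 12) = 4791365394 - 4774054722 = 17310672

Answer: 17310672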